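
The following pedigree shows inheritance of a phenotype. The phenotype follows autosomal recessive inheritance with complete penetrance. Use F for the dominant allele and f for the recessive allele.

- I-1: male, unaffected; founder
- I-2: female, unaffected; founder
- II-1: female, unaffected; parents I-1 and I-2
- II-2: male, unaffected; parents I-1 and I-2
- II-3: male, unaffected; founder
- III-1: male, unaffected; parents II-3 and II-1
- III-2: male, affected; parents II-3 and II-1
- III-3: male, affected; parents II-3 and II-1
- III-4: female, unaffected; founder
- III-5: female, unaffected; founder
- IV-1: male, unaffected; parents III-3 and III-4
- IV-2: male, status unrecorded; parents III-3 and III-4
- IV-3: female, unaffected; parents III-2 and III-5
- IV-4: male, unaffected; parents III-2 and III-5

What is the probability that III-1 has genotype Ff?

II-3 is unaffected so carries F and passed f to III-2 (ff), so II-3 is Ff.
II-1 is unaffected so carries F and passed f to III-2 (ff), so II-1 is Ff.
Their cross gives offspring ratios 1/4 FF : 1/2 Ff : 1/4 ff. Conditioning on III-1 being unaffected, P(Ff) = 1/2 / 3/4 = 2/3.

2/3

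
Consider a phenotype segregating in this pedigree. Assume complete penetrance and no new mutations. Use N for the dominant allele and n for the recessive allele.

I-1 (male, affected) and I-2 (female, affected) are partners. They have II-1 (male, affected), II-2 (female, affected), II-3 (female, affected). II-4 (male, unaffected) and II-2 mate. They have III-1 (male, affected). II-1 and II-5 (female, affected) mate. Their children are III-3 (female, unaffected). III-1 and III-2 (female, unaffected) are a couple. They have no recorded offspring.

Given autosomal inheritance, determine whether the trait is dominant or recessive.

II-1 and II-5 are both affected yet have an unaffected child III-3. Under a recessive model two affected parents are homozygous and every child would be affected, so the trait cannot be recessive.

dominant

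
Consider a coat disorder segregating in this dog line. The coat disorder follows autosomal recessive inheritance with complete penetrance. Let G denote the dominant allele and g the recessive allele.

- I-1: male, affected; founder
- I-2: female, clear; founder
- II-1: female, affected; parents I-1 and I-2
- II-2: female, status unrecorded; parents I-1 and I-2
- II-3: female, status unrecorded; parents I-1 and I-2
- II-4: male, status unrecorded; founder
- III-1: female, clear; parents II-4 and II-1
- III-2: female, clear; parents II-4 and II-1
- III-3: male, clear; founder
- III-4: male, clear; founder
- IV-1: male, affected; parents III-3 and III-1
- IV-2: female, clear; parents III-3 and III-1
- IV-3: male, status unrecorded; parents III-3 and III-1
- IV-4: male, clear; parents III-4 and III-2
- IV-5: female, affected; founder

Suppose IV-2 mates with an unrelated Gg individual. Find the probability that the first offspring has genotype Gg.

III-3 is clear so carries G and passed g to IV-1 (gg), so III-3 is Gg.
III-1 is clear so carries G and received g from II-1 (gg), so III-1 is Gg.
IV-2 is a clear offspring of III-3 (Gg) × III-1 (Gg), whose cross gives 1/4 GG : 1/2 Gg : 1/4 gg; conditioning on being clear, IV-2 is GG with probability 1/3, Gg with probability 2/3.
Summing over parental genotype combinations, P(offspring has genotype Gg) = 1/3·1/2 + 2/3·1/2 = 1/2.

1/2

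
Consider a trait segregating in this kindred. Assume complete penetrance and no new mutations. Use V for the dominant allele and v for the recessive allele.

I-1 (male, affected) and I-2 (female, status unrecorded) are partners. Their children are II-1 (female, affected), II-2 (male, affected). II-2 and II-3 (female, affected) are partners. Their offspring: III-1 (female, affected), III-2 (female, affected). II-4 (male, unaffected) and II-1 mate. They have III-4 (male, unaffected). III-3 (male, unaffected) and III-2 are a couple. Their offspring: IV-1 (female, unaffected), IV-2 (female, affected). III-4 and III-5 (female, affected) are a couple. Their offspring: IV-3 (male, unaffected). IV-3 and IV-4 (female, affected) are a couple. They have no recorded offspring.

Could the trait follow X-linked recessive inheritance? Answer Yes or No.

No

Under X-linked recessive, III-4 (unaffected, male) cannot arise from II-4 (unaffected) × II-1 (affected).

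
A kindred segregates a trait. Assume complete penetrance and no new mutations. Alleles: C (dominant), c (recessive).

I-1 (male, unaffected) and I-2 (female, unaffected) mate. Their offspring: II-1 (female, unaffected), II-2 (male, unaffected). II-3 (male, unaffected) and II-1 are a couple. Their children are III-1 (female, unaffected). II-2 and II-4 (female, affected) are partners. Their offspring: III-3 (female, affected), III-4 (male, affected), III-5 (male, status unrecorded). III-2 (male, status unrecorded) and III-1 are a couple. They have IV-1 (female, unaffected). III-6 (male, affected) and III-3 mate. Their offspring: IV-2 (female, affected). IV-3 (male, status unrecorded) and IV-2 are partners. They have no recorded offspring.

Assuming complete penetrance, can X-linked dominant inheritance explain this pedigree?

Yes

A consistent assignment under X-linked dominant exists: I-1 X^c Y, I-2 X^c X^c, II-1 X^c X^c, II-2 X^c Y, II-3 X^c Y, II-4 X^C X^C, III-1 X^c X^c, III-2 X^c Y, III-3 X^C X^c, III-4 X^C Y, III-5 X^C Y, III-6 X^C Y, IV-1 X^c X^c, IV-2 X^C X^C, IV-3 X^C Y.
In this assignment every recorded phenotype matches its genotype and every non-founder's genotype is obtainable from its parents' genotypes, so the pedigree is consistent.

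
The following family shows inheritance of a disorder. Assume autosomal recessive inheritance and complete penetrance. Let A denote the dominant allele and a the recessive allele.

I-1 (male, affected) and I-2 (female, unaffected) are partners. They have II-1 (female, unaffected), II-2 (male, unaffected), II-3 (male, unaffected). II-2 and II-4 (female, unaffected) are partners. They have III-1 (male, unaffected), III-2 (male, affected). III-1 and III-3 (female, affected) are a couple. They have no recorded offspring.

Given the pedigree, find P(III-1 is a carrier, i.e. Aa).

2/3

II-2 is unaffected so carries A and received a from I-1 (aa), so II-2 is Aa.
II-4 is unaffected so carries A and passed a to III-2 (aa), so II-4 is Aa.
Their cross gives offspring ratios 1/4 AA : 1/2 Aa : 1/4 aa. Conditioning on III-1 being unaffected, P(Aa) = 1/2 / 3/4 = 2/3.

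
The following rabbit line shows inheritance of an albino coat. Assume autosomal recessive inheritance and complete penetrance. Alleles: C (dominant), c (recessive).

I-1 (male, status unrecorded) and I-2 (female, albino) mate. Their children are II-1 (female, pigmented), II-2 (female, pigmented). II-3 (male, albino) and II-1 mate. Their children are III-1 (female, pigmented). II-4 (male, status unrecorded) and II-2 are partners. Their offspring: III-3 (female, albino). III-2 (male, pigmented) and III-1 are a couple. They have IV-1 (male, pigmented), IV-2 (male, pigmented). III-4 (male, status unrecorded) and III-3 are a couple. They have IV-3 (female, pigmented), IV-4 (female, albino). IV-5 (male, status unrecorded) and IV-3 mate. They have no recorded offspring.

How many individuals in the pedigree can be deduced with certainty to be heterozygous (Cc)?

Obligate heterozygotes: II-1 is pigmented so carries C and received c from I-2 (cc), so II-1 is Cc; II-2 is pigmented so carries C and received c from I-2 (cc), so II-2 is Cc; III-1 is pigmented so carries C and received c from II-3 (cc), so III-1 is Cc; III-4 passed C to IV-3 (Cc, whose c came from III-3) and passed c to IV-4 (cc), so III-4 is Cc; IV-3 is pigmented so carries C and received c from III-3 (cc), so IV-3 is Cc.
Every other individual is either homozygous by phenotype or has at least one consistent homozygous assignment, so the count is 5.

5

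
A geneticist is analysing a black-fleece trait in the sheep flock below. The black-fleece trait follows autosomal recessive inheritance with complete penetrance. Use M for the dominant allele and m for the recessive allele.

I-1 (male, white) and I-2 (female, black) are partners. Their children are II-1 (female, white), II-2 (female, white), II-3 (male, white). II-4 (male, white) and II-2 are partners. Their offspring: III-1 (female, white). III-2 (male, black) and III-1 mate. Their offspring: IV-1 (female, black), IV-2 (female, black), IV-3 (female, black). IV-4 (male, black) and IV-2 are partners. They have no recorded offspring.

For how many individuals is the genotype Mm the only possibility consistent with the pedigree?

Obligate heterozygotes: II-1 is white so carries M and received m from I-2 (mm), so II-1 is Mm; II-2 is white so carries M and received m from I-2 (mm), so II-2 is Mm; II-3 is white so carries M and received m from I-2 (mm), so II-3 is Mm; III-1 is white so carries M and passed m to IV-1 (mm), so III-1 is Mm.
Every other individual is either homozygous by phenotype or has at least one consistent homozygous assignment, so the count is 4.

4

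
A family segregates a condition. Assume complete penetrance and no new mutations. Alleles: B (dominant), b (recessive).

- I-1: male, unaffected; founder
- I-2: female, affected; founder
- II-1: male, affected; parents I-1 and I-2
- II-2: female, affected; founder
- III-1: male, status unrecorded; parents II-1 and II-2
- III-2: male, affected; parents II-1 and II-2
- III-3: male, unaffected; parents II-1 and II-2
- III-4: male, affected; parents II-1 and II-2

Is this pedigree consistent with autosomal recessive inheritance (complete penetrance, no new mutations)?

Under autosomal recessive, III-3 (unaffected, male) cannot arise from II-1 (affected) × II-2 (affected).

No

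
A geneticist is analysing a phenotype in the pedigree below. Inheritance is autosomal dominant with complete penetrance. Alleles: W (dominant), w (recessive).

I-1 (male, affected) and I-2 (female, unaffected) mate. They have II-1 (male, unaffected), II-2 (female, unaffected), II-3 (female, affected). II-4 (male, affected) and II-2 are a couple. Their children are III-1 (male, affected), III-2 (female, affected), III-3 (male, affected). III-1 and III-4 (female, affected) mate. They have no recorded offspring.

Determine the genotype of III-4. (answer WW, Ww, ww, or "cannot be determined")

III-4's phenotype allows WW or Ww, and no parent or child forces a single allele at both positions; consistent genotype assignments exist with III-4 as WW or Ww.

cannot be determined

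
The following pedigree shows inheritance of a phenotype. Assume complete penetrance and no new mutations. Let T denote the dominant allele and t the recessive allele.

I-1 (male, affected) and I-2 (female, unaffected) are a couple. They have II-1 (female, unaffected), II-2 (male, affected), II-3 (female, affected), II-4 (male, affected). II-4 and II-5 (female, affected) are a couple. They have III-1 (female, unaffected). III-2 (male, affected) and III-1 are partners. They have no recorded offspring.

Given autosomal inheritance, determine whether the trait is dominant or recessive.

dominant

II-4 and II-5 are both affected yet have an unaffected child III-1. Under a recessive model two affected parents are homozygous and every child would be affected, so the trait cannot be recessive.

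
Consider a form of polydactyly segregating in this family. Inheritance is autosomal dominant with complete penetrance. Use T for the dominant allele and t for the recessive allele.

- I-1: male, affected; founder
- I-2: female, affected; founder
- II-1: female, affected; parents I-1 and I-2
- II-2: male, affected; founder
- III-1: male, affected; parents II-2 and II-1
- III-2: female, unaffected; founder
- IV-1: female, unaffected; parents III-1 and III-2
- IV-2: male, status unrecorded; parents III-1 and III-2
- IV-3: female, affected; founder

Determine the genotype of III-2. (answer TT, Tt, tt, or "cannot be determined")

III-2 is unaffected, so III-2 is tt.

tt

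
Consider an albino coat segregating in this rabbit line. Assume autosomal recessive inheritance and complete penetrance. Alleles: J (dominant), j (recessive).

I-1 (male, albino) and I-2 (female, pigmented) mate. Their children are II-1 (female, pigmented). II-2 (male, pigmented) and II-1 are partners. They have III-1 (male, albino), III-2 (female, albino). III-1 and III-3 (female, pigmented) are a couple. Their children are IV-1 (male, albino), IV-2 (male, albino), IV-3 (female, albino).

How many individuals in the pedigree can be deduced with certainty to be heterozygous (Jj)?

3

Obligate heterozygotes: II-1 is pigmented so carries J and received j from I-1 (jj), so II-1 is Jj; II-2 is pigmented so carries J and passed j to III-1 (jj), so II-2 is Jj; III-3 is pigmented so carries J and passed j to IV-1 (jj), so III-3 is Jj.
Every other individual is either homozygous by phenotype or has at least one consistent homozygous assignment, so the count is 3.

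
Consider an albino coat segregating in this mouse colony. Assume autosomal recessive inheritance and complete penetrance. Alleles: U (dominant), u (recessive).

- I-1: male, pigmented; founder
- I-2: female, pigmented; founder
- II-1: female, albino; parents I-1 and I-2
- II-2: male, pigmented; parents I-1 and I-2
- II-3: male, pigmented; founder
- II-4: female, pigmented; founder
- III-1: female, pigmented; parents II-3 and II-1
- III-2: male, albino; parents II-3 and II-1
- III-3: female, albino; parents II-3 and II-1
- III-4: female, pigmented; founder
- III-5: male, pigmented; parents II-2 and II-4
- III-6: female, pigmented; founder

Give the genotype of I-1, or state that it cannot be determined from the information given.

Uu

From phenotype alone, I-1 is UU or Uu.
I-1 is pigmented so carries U and passed u to II-1 (uu), so I-1 is Uu.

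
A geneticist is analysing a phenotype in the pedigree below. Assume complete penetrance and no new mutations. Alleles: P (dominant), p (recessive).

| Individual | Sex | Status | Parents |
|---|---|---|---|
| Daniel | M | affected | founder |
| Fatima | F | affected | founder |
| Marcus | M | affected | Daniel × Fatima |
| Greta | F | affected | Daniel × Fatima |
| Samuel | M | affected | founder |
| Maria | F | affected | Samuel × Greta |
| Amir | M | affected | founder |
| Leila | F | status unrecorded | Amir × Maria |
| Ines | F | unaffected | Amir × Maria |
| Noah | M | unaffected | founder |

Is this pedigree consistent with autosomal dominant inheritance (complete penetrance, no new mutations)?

A consistent assignment under autosomal dominant exists: Daniel PP, Fatima PP, Marcus PP, Greta PP, Samuel Pp, Maria Pp, Amir Pp, Leila PP, Ines pp, Noah pp.
In this assignment every recorded phenotype matches its genotype and every non-founder's genotype is obtainable from its parents' genotypes, so the pedigree is consistent.

Yes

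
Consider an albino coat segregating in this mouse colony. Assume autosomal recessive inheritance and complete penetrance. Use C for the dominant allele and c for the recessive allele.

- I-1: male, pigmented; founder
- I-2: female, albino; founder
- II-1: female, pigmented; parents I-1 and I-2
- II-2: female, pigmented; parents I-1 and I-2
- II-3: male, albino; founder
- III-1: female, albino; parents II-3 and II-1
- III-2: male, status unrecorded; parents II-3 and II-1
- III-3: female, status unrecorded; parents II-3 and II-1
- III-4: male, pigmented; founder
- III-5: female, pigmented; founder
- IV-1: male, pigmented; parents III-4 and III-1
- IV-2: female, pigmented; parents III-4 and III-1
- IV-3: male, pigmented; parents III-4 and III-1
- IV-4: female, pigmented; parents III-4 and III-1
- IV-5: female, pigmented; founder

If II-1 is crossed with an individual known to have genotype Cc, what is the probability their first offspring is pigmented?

II-1 is pigmented so carries C and received c from I-2 (cc), so II-1 is Cc.
The cross gives 1/4 CC : 1/2 Cc : 1/4 cc, so P(offspring is pigmented) = 3/4.

3/4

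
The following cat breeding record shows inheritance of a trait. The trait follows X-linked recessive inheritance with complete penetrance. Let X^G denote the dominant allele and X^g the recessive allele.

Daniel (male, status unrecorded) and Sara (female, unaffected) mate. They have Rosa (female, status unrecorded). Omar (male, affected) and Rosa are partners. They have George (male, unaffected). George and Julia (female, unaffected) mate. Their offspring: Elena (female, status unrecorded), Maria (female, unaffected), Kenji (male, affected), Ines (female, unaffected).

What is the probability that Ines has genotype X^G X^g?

1/2

George is unaffected, so George is X^G Y.
Julia is unaffected so carries G and passed g to Kenji (X^g Y), so Julia is X^G X^g.
Their cross gives offspring ratios 1/2 X^G X^G : 1/2 X^G X^g. Conditioning on Ines being unaffected, P(X^G X^g) = 1/2 / 1 = 1/2.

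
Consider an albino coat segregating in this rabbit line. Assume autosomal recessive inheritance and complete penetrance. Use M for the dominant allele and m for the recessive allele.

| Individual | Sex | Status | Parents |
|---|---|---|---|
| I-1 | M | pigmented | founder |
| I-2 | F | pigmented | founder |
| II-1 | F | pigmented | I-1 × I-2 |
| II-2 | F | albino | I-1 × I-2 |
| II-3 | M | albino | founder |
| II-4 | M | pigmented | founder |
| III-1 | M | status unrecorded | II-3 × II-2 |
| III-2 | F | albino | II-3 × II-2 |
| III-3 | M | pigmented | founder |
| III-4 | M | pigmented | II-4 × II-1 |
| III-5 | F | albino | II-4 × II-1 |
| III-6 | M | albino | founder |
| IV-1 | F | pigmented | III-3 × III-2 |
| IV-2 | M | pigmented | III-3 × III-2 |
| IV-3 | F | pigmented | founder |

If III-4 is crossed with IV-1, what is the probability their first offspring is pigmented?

5/6

II-4 is pigmented so carries M and passed m to III-5 (mm), so II-4 is Mm.
II-1 is pigmented so carries M and passed m to III-5 (mm), so II-1 is Mm.
III-4 is a pigmented offspring of II-4 (Mm) × II-1 (Mm), whose cross gives 1/4 MM : 1/2 Mm : 1/4 mm; conditioning on being pigmented, III-4 is MM with probability 1/3, Mm with probability 2/3.
IV-1 is pigmented so carries M and received m from III-2 (mm), so IV-1 is Mm.
Summing over parental genotype combinations, P(offspring is pigmented) = 1/3·1 + 2/3·3/4 = 5/6.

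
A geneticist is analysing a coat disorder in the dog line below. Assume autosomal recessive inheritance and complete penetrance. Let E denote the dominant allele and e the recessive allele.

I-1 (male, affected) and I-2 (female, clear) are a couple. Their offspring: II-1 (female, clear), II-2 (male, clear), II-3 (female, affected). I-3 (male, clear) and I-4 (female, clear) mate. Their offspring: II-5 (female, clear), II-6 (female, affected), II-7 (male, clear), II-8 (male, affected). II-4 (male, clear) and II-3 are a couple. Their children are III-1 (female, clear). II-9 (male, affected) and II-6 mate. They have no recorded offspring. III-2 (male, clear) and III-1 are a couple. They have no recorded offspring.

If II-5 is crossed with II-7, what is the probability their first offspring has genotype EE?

I-3 is clear so carries E and passed e to II-6 (ee), so I-3 is Ee.
I-4 is clear so carries E and passed e to II-6 (ee), so I-4 is Ee.
II-5 is a clear offspring of I-3 (Ee) × I-4 (Ee), whose cross gives 1/4 EE : 1/2 Ee : 1/4 ee; conditioning on being clear, II-5 is EE with probability 1/3, Ee with probability 2/3.
II-7 is a clear offspring of I-3 (Ee) × I-4 (Ee), whose cross gives 1/4 EE : 1/2 Ee : 1/4 ee; conditioning on being clear, II-7 is EE with probability 1/3, Ee with probability 2/3.
Summing over parental genotype combinations, P(offspring has genotype EE) = 1/9·1 + 2/9·1/2 + 2/9·1/2 + 4/9·1/4 = 4/9.

4/9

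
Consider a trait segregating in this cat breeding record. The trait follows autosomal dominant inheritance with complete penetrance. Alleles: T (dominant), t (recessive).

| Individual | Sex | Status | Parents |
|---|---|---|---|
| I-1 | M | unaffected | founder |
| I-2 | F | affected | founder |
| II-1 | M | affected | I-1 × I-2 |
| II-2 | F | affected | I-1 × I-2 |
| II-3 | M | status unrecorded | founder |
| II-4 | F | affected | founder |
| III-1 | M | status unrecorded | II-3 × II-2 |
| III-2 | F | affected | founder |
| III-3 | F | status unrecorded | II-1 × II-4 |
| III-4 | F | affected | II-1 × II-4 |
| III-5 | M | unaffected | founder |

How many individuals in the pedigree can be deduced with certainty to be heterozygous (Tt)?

2

Obligate heterozygotes: II-1 is affected so carries T and received t from I-1 (tt), so II-1 is Tt; II-2 is affected so carries T and received t from I-1 (tt), so II-2 is Tt.
Every other individual is either homozygous by phenotype or has at least one consistent homozygous assignment, so the count is 2.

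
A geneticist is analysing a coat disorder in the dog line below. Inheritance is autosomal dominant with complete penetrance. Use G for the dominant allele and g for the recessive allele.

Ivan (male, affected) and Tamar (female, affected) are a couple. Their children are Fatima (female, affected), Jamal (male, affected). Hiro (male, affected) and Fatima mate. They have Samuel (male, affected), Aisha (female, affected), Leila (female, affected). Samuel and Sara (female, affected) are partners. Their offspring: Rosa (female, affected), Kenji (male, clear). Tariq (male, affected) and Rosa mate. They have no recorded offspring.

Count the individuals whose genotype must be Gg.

2

Obligate heterozygotes: Samuel is affected so carries G and passed g to Kenji (gg), so Samuel is Gg; Sara is affected so carries G and passed g to Kenji (gg), so Sara is Gg.
Every other individual is either homozygous by phenotype or has at least one consistent homozygous assignment, so the count is 2.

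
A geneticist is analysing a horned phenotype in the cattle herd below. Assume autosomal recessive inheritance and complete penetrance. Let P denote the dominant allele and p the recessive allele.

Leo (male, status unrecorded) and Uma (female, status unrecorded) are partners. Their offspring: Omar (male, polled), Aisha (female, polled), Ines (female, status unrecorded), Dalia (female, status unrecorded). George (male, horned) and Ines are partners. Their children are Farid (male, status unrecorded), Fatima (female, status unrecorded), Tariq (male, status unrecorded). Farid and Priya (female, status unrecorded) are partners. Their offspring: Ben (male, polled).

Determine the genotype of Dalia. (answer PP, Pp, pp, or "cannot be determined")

cannot be determined

Dalia's phenotype is unrecorded, and no parent or child forces a single allele at both positions; consistent genotype assignments exist with Dalia as PP or Pp or pp.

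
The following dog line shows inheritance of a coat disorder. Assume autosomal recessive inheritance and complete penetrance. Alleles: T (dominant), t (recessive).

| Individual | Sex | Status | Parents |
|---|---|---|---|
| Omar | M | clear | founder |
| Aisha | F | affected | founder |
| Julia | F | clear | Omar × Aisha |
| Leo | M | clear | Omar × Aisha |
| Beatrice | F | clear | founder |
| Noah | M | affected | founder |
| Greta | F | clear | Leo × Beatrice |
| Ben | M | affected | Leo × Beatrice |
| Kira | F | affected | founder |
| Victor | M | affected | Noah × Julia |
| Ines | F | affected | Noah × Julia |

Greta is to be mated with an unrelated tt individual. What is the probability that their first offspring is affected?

Leo is clear so carries T and received t from Aisha (tt), so Leo is Tt.
Beatrice is clear so carries T and passed t to Ben (tt), so Beatrice is Tt.
Greta is a clear offspring of Leo (Tt) × Beatrice (Tt), whose cross gives 1/4 TT : 1/2 Tt : 1/4 tt; conditioning on being clear, Greta is TT with probability 1/3, Tt with probability 2/3.
Summing over parental genotype combinations, P(offspring is affected) = 2/3·1/2 = 1/3.

1/3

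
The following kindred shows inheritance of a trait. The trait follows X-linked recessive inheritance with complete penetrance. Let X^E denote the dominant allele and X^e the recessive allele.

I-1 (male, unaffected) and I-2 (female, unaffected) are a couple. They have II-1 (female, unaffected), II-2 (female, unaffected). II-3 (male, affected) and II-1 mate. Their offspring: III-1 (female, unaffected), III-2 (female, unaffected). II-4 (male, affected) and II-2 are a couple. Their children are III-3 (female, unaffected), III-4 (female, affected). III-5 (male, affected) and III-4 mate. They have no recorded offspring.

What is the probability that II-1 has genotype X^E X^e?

1/5

I-1 is unaffected, so I-1 is X^E Y.
I-2 is unaffected so carries E and passed e to II-2 (X^E X^e, whose E came from I-1), so I-2 is X^E X^e.
Their cross gives offspring ratios 1/2 X^E X^E : 1/2 X^E X^e. Conditioning on II-1 being unaffected, P(X^E X^e) = 1/2 / 1 = 1/2 before taking II-1's own offspring into account.
II-3 is affected, so II-3 is X^e Y.
Now use II-1's offspring. Probability of each recorded status — unaffected daughter III-1: 1/2 if II-1 is X^E X^e, 1 if X^E X^E; unaffected daughter III-2: 1/2 if II-1 is X^E X^e, 1 if X^E X^E.
Bayes: P(X^E X^e) = 1/2·1/4 / (1/2·1/4 + 1/2·1) = 1/5.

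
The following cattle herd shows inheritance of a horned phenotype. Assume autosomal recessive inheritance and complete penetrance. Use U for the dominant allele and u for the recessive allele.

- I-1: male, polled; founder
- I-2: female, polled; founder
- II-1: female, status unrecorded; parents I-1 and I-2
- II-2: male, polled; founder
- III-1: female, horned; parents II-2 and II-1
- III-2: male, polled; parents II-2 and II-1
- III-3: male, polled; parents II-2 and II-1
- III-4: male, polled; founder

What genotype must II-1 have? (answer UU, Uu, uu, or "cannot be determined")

cannot be determined

II-1's phenotype is unrecorded, and no parent or child forces a single allele at both positions; consistent genotype assignments exist with II-1 as Uu or uu.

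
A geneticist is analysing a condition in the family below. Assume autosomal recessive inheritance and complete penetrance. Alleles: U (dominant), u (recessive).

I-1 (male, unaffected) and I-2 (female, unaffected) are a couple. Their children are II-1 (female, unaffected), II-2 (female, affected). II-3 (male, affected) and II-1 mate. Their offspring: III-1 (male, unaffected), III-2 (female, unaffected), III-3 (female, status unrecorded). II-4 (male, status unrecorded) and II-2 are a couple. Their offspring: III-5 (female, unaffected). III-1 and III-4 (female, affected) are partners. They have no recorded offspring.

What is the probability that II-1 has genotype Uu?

1/3

I-1 is unaffected so carries U and passed u to II-2 (uu), so I-1 is Uu.
I-2 is unaffected so carries U and passed u to II-2 (uu), so I-2 is Uu.
Their cross gives offspring ratios 1/4 UU : 1/2 Uu : 1/4 uu. Conditioning on II-1 being unaffected, P(Uu) = 1/2 / 3/4 = 2/3 before taking II-1's own offspring into account.
II-3 is affected, so II-3 is uu.
Now use II-1's offspring. Probability of each recorded status — unaffected son III-1: 1/2 if II-1 is Uu, 1 if UU; unaffected daughter III-2: 1/2 if II-1 is Uu, 1 if UU. (III-3: equally likely either way, so uninformative.)
Bayes: P(Uu) = 2/3·1/4 / (2/3·1/4 + 1/3·1) = 1/3.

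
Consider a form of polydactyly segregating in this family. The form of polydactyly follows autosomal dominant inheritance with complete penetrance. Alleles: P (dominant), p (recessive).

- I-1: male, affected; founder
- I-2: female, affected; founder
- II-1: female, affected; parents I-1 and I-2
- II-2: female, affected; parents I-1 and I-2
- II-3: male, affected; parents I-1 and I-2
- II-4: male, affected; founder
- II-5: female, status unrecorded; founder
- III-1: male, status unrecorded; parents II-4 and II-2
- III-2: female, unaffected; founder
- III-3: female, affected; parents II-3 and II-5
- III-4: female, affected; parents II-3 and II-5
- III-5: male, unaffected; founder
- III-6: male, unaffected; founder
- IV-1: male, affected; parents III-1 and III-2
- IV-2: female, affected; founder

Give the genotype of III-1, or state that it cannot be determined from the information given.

cannot be determined

III-1's phenotype is unrecorded, and no parent or child forces a single allele at both positions; consistent genotype assignments exist with III-1 as PP or Pp.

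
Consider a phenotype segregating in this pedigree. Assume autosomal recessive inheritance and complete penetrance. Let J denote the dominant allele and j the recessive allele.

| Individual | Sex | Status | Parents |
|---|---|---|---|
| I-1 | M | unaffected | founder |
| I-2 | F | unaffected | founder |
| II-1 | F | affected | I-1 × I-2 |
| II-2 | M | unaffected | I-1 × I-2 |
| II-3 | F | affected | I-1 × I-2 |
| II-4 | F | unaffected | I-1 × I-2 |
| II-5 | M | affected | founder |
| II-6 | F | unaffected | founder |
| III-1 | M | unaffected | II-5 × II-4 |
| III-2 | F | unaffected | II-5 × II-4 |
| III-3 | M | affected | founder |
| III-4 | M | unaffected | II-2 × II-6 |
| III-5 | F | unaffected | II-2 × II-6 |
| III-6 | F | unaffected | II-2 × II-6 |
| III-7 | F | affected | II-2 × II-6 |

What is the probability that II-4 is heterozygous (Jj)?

I-1 is unaffected so carries J and passed j to II-1 (jj), so I-1 is Jj.
I-2 is unaffected so carries J and passed j to II-1 (jj), so I-2 is Jj.
Their cross gives offspring ratios 1/4 JJ : 1/2 Jj : 1/4 jj. Conditioning on II-4 being unaffected, P(Jj) = 1/2 / 3/4 = 2/3 before taking II-4's own offspring into account.
II-5 is affected, so II-5 is jj.
Now use II-4's offspring. Probability of each recorded status — unaffected son III-1: 1/2 if II-4 is Jj, 1 if JJ; unaffected daughter III-2: 1/2 if II-4 is Jj, 1 if JJ.
Bayes: P(Jj) = 2/3·1/4 / (2/3·1/4 + 1/3·1) = 1/3.

1/3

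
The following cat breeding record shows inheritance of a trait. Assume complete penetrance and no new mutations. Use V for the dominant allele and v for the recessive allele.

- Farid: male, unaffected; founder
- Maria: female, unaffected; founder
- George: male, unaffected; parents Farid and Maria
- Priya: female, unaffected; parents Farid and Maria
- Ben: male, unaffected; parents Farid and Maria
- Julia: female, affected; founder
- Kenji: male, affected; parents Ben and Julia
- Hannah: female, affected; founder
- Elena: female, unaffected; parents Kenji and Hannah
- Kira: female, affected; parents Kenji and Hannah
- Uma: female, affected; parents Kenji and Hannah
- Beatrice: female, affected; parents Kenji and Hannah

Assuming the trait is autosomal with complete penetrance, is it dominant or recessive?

dominant

Kenji and Hannah are both affected yet have an unaffected child Elena. Under a recessive model two affected parents are homozygous and every child would be affected, so the trait cannot be recessive.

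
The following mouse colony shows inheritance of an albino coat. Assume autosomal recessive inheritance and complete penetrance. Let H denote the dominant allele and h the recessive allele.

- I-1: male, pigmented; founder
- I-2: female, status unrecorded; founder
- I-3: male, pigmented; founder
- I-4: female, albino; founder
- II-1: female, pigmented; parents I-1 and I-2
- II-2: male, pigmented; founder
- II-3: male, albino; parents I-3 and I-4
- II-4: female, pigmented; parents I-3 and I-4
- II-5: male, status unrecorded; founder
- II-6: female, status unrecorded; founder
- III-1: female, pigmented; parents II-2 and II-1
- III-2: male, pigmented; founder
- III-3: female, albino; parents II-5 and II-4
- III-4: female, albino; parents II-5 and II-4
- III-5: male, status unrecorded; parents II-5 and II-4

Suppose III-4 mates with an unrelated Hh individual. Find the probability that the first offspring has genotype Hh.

III-4 is albino, so III-4 is hh.
The cross gives 1/2 Hh : 1/2 hh, so P(offspring has genotype Hh) = 1/2.

1/2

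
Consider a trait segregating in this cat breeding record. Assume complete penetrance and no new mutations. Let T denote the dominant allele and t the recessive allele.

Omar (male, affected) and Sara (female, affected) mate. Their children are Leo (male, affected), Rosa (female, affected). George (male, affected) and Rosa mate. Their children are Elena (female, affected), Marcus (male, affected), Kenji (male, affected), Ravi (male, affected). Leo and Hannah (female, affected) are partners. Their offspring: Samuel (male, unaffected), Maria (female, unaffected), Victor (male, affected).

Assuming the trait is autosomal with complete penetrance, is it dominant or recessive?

Leo and Hannah are both affected yet have an unaffected child Samuel. Under a recessive model two affected parents are homozygous and every child would be affected, so the trait cannot be recessive.

dominant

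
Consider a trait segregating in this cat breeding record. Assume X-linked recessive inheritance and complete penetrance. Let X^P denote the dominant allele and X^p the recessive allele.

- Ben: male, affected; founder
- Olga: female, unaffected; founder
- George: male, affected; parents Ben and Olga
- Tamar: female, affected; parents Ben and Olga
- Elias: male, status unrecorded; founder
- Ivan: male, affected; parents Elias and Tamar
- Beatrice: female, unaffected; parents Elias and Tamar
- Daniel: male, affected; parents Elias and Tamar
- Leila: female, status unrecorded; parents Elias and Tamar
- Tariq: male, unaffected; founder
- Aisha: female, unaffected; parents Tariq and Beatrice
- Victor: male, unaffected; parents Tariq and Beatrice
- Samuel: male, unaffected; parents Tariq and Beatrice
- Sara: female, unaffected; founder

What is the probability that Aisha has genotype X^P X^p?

Tariq is unaffected, so Tariq is X^P Y.
Beatrice is unaffected so carries P and received p from Tamar (X^p X^p), so Beatrice is X^P X^p.
Their cross gives offspring ratios 1/2 X^P X^P : 1/2 X^P X^p. Conditioning on Aisha being unaffected, P(X^P X^p) = 1/2 / 1 = 1/2.

1/2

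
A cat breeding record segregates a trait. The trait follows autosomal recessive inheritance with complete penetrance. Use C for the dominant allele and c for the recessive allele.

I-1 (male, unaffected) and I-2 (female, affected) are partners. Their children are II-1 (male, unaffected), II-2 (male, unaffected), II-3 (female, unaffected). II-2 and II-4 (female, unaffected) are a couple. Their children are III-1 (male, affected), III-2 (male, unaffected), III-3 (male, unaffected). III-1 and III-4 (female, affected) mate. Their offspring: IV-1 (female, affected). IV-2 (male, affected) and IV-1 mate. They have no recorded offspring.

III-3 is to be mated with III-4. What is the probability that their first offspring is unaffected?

2/3

II-2 is unaffected so carries C and received c from I-2 (cc), so II-2 is Cc.
II-4 is unaffected so carries C and passed c to III-1 (cc), so II-4 is Cc.
III-3 is an unaffected offspring of II-2 (Cc) × II-4 (Cc), whose cross gives 1/4 CC : 1/2 Cc : 1/4 cc; conditioning on being unaffected, III-3 is CC with probability 1/3, Cc with probability 2/3.
III-4 is affected, so III-4 is cc.
Summing over parental genotype combinations, P(offspring is unaffected) = 1/3·1 + 2/3·1/2 = 2/3.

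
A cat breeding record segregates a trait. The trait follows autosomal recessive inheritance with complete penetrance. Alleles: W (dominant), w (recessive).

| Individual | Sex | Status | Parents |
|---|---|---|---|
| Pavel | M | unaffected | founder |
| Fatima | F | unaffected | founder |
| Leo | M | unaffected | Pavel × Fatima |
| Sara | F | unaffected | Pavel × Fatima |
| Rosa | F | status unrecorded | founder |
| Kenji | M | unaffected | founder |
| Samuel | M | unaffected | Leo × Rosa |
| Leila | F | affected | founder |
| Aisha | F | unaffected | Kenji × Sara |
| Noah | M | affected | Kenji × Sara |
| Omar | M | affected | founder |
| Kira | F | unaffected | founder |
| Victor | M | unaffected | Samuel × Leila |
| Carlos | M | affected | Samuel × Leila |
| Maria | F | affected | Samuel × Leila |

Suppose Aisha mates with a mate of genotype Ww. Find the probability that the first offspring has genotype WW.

1/3

Kenji is unaffected so carries W and passed w to Noah (ww), so Kenji is Ww.
Sara is unaffected so carries W and passed w to Noah (ww), so Sara is Ww.
Aisha is an unaffected offspring of Kenji (Ww) × Sara (Ww), whose cross gives 1/4 WW : 1/2 Ww : 1/4 ww; conditioning on being unaffected, Aisha is WW with probability 1/3, Ww with probability 2/3.
Summing over parental genotype combinations, P(offspring has genotype WW) = 1/3·1/2 + 2/3·1/4 = 1/3.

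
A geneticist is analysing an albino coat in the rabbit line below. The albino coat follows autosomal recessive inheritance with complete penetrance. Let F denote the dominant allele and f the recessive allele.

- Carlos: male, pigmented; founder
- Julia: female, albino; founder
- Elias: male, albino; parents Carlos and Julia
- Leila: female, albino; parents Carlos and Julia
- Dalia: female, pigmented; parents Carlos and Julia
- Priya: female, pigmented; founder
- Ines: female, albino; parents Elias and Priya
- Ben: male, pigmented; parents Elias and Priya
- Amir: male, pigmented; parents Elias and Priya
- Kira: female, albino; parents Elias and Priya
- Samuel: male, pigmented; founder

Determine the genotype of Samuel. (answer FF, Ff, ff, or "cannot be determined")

cannot be determined

Samuel's phenotype allows FF or Ff, and no parent or child forces a single allele at both positions; consistent genotype assignments exist with Samuel as FF or Ff.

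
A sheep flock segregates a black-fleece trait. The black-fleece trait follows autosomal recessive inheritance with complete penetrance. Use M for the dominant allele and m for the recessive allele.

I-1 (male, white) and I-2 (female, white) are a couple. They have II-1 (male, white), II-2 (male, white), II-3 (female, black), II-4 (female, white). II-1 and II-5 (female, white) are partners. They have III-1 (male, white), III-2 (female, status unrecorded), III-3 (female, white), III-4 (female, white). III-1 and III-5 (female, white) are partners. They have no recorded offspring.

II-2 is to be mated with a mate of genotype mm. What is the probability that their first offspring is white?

I-1 is white so carries M and passed m to II-3 (mm), so I-1 is Mm.
I-2 is white so carries M and passed m to II-3 (mm), so I-2 is Mm.
II-2 is a white offspring of I-1 (Mm) × I-2 (Mm), whose cross gives 1/4 MM : 1/2 Mm : 1/4 mm; conditioning on being white, II-2 is MM with probability 1/3, Mm with probability 2/3.
Summing over parental genotype combinations, P(offspring is white) = 1/3·1 + 2/3·1/2 = 2/3.

2/3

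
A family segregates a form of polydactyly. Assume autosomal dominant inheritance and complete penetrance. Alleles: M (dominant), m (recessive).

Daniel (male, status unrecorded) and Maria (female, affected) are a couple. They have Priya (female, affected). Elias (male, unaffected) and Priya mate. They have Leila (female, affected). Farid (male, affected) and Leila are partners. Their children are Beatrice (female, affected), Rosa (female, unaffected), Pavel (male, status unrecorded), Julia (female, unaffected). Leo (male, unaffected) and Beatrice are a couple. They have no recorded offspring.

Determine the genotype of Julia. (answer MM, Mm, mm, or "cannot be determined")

mm

Julia is unaffected, so Julia is mm.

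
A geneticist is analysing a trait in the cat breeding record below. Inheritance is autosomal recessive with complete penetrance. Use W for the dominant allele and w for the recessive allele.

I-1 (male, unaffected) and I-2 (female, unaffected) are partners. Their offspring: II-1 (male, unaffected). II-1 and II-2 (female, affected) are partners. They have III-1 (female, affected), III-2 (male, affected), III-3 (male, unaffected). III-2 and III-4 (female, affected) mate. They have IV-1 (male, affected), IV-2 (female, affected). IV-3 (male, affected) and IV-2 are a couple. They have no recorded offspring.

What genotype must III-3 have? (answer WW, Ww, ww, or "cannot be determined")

Ww

From phenotype alone, III-3 is WW or Ww.
III-3 is unaffected so carries W and received w from II-2 (ww), so III-3 is Ww.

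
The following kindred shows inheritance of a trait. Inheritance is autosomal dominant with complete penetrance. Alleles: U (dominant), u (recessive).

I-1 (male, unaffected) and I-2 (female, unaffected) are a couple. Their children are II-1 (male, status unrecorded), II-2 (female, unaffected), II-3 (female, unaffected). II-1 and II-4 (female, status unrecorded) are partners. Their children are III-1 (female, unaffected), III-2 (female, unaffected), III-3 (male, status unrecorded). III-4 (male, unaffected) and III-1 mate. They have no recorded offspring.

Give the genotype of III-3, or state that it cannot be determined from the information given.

III-3's phenotype is unrecorded, and no parent or child forces a single allele at both positions; consistent genotype assignments exist with III-3 as Uu or uu.

cannot be determined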